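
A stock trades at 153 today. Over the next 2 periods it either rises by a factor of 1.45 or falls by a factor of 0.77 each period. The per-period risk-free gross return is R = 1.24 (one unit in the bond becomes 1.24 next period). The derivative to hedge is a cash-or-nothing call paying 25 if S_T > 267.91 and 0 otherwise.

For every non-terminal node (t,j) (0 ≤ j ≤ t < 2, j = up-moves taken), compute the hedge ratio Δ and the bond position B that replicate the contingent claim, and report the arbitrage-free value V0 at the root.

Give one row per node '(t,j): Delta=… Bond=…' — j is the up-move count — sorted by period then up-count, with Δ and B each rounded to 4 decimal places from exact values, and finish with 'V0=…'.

Risk-neutral probability p* = (R−d)/(u−d) = (1.24−0.77)/(1.45−0.77) = 0.6912.
Terminal values V(2,·): V(2,0)=0.0000, V(2,1)=0.0000, V(2,2)=25.0000
(1,0): S=117.8100. Δ = (V_up−V_dn)/(S_up−S_dn) = (0.0000−0.0000)/(170.8245−90.7137) = 0.0000. V = [p*·0.0000 + (1−p*)·0.0000]/1.24 = 0.0000. B = V − Δ·S = 0.0000.
(1,1): S=221.8500. Δ = (V_up−V_dn)/(S_up−S_dn) = (25.0000−0.0000)/(321.6825−170.8245) = 0.1657. V = [p*·25.0000 + (1−p*)·0.0000]/1.24 = 13.9350. B = V − Δ·S = -22.8297.
(0,0): S=153.0000. Δ = (V_up−V_dn)/(S_up−S_dn) = (13.9350−0.0000)/(221.8500−117.8100) = 0.1339. V = [p*·13.9350 + (1−p*)·0.0000]/1.24 = 7.7674. B = V − Δ·S = -12.7253.
The time-0 hedge costs 7.7674, which is the no-arbitrage price.

(0,0): Delta=0.1339 Bond=-12.7253
(1,0): Delta=0.0000 Bond=0.0000
(1,1): Delta=0.1657 Bond=-22.8297
V0=7.7674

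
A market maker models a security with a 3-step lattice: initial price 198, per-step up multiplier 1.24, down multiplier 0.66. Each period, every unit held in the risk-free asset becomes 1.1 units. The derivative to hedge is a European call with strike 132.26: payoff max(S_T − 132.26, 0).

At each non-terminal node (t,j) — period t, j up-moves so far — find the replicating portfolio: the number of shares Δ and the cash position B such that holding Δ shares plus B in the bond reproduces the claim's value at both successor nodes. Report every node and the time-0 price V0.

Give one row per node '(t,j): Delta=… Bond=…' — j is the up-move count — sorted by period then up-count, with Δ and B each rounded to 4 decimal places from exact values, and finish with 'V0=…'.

(0,0): Delta=0.9123 Bond=-78.6895
(1,0): Delta=0.6249 Bond=-48.9942
(1,1): Delta=0.9610 Bond=-98.5107
(2,0): Delta=0.0000 Bond=0.0000
(2,1): Delta=0.7307 Bond=-71.0416
(2,2): Delta=1.0000 Bond=-120.2364
V0=101.9488

Under the risk-neutral measure, an up-move has probability p* = (R−d)/(u−d) = 0.7586 and values discount at R = 1.1.
Payoff layer (t=3): V(3,0)=0.0000, V(3,1)=0.0000, V(3,2)=68.6736, V(3,3)=245.2516
  t=2,j=0: stock 86.2488 → up 106.9485 (V=0.0000), down 56.9242 (V=0.0000). Price 0.0000; hedge Δ=0.0000, bond B=0.0000.
  t=2,j=1: stock 162.0432 → up 200.9336 (V=68.6736), down 106.9485 (V=0.0000). Price 47.3611; hedge Δ=0.7307, bond B=-71.0416.
  t=2,j=2: stock 304.4448 → up 377.5116 (V=245.2516), down 200.9336 (V=68.6736). Price 184.2084; hedge Δ=1.0000, bond B=-120.2364.
  t=1,j=0: stock 130.6800 → up 162.0432 (V=47.3611), down 86.2488 (V=0.0000). Price 32.6628; hedge Δ=0.6249, bond B=-48.9942.
  t=1,j=1: stock 245.5200 → up 304.4448 (V=184.2084), down 162.0432 (V=47.3611). Price 137.4330; hedge Δ=0.9610, bond B=-98.5107.
  t=0,j=0: stock 198.0000 → up 245.5200 (V=137.4330), down 130.6800 (V=32.6628). Price 101.9488; hedge Δ=0.9123, bond B=-78.6895.
Each (Δ,B) replicates both successor values, so the strategy is self-financing and V0 is arbitrage-free.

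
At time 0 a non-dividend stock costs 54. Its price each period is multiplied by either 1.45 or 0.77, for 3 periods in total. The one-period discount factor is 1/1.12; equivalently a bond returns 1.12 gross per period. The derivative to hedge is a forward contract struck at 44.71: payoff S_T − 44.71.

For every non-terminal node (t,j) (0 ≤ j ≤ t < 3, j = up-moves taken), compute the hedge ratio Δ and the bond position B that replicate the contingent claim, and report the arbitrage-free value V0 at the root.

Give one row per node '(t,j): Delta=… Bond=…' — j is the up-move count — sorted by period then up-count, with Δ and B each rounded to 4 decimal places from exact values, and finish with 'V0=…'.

The replicating-portfolio and risk-neutral prices coincide; use p* = (1.12−0.77)/(1.45−0.77) = 0.5147 for the latter.
At expiry t=3: V(3,0)=-20.0572, V(3,1)=1.7141, V(3,2)=42.7119, V(3,3)=119.9157
(2,0): S=32.0166. Δ = (V_up−V_dn)/(S_up−S_dn) = (1.7141−-20.0572)/(46.4241−24.6528) = 1.0000. V = [p*·1.7141 + (1−p*)·-20.0572]/1.12 = -7.9030. B = V − Δ·S = -39.9196.
(2,1): S=60.2910. Δ = (V_up−V_dn)/(S_up−S_dn) = (42.7119−1.7141)/(87.4219−46.4241) = 1.0000. V = [p*·42.7119 + (1−p*)·1.7141]/1.12 = 20.3714. B = V − Δ·S = -39.9196.
(2,2): S=113.5350. Δ = (V_up−V_dn)/(S_up−S_dn) = (119.9157−42.7119)/(164.6257−87.4219) = 1.0000. V = [p*·119.9157 + (1−p*)·42.7119]/1.12 = 73.6154. B = V − Δ·S = -39.9196.
(1,0): S=41.5800. Δ = (V_up−V_dn)/(S_up−S_dn) = (20.3714−-7.9030)/(60.2910−32.0166) = 1.0000. V = [p*·20.3714 + (1−p*)·-7.9030]/1.12 = 5.9375. B = V − Δ·S = -35.6425.
(1,1): S=78.3000. Δ = (V_up−V_dn)/(S_up−S_dn) = (73.6154−20.3714)/(113.5350−60.2910) = 1.0000. V = [p*·73.6154 + (1−p*)·20.3714]/1.12 = 42.6575. B = V − Δ·S = -35.6425.
(0,0): S=54.0000. Δ = (V_up−V_dn)/(S_up−S_dn) = (42.6575−5.9375)/(78.3000−41.5800) = 1.0000. V = [p*·42.6575 + (1−p*)·5.9375]/1.12 = 22.1763. B = V − Δ·S = -31.8237.
Check: Δ(0,0)·S0 + B(0,0) = 22.1763 = V0.

(0,0): Delta=1.0000 Bond=-31.8237
(1,0): Delta=1.0000 Bond=-35.6425
(1,1): Delta=1.0000 Bond=-35.6425
(2,0): Delta=1.0000 Bond=-39.9196
(2,1): Delta=1.0000 Bond=-39.9196
(2,2): Delta=1.0000 Bond=-39.9196
V0=22.1763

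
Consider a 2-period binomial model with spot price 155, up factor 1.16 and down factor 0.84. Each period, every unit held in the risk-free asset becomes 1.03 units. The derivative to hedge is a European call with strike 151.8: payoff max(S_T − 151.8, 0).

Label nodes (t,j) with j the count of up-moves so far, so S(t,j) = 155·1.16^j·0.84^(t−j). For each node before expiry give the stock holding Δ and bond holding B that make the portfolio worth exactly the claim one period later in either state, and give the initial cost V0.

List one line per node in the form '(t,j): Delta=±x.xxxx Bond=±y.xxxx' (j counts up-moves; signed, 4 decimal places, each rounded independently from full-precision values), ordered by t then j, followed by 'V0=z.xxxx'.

No-arbitrage ⇒ martingale measure with p* = (R−d)/(u−d) = 0.5938.
Terminal payoffs: V(2,0)=0.0000, V(2,1)=0.0000, V(2,2)=56.7680
(1,0): S=130.2000. Δ = (V_up−V_dn)/(S_up−S_dn) = (0.0000−0.0000)/(151.0320−109.3680) = 0.0000. V = [p*·0.0000 + (1−p*)·0.0000]/1.03 = 0.0000. B = V − Δ·S = 0.0000.
(1,1): S=179.8000. Δ = (V_up−V_dn)/(S_up−S_dn) = (56.7680−0.0000)/(208.5680−151.0320) = 0.9867. V = [p*·56.7680 + (1−p*)·0.0000]/1.03 = 32.7243. B = V − Δ·S = -144.6757.
(0,0): S=155.0000. Δ = (V_up−V_dn)/(S_up−S_dn) = (32.7243−0.0000)/(179.8000−130.2000) = 0.6598. V = [p*·32.7243 + (1−p*)·0.0000]/1.03 = 18.8641. B = V − Δ·S = -83.3992.
Root portfolio cost Δ·155+B reproduces V0=18.8641.

(0,0): Delta=0.6598 Bond=-83.3992
(1,0): Delta=0.0000 Bond=0.0000
(1,1): Delta=0.9867 Bond=-144.6757
V0=18.8641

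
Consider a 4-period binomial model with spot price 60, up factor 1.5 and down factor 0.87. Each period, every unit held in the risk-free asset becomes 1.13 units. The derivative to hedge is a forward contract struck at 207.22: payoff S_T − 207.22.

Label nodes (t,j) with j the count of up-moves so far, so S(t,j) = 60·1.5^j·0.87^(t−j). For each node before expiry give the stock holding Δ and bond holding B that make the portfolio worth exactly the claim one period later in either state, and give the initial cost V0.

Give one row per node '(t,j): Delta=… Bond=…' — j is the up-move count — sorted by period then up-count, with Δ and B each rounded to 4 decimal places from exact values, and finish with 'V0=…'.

Since d<R<u, set p* = (R−d)/(u−d) = 0.4127; price each node as the discounted p*-expectation of its children.
Terminal values V(4,·): V(4,0)=-172.8461, V(4,1)=-147.9547, V(4,2)=-105.0385, V(4,3)=-31.0450, V(4,4)=96.5300
(3,0): S=39.5102. Δ = (V_up−V_dn)/(S_up−S_dn) = (-147.9547−-172.8461)/(59.2653−34.3739) = 1.0000. V = [p*·-147.9547 + (1−p*)·-172.8461]/1.13 = -143.8704. B = V − Δ·S = -183.3805.
(3,1): S=68.1210. Δ = (V_up−V_dn)/(S_up−S_dn) = (-105.0385−-147.9547)/(102.1815−59.2653) = 1.0000. V = [p*·-105.0385 + (1−p*)·-147.9547]/1.13 = -115.2595. B = V − Δ·S = -183.3805.
(3,2): S=117.4500. Δ = (V_up−V_dn)/(S_up−S_dn) = (-31.0450−-105.0385)/(176.1750−102.1815) = 1.0000. V = [p*·-31.0450 + (1−p*)·-105.0385]/1.13 = -65.9305. B = V − Δ·S = -183.3805.
(3,3): S=202.5000. Δ = (V_up−V_dn)/(S_up−S_dn) = (96.5300−-31.0450)/(303.7500−176.1750) = 1.0000. V = [p*·96.5300 + (1−p*)·-31.0450]/1.13 = 19.1195. B = V − Δ·S = -183.3805.
(2,0): S=45.4140. Δ = (V_up−V_dn)/(S_up−S_dn) = (-115.2595−-143.8704)/(68.1210−39.5102) = 1.0000. V = [p*·-115.2595 + (1−p*)·-143.8704]/1.13 = -116.8697. B = V − Δ·S = -162.2837.
(2,1): S=78.3000. Δ = (V_up−V_dn)/(S_up−S_dn) = (-65.9305−-115.2595)/(117.4500−68.1210) = 1.0000. V = [p*·-65.9305 + (1−p*)·-115.2595]/1.13 = -83.9837. B = V − Δ·S = -162.2837.
(2,2): S=135.0000. Δ = (V_up−V_dn)/(S_up−S_dn) = (19.1195−-65.9305)/(202.5000−117.4500) = 1.0000. V = [p*·19.1195 + (1−p*)·-65.9305]/1.13 = -27.2837. B = V − Δ·S = -162.2837.
(1,0): S=52.2000. Δ = (V_up−V_dn)/(S_up−S_dn) = (-83.9837−-116.8697)/(78.3000−45.4140) = 1.0000. V = [p*·-83.9837 + (1−p*)·-116.8697]/1.13 = -91.4139. B = V − Δ·S = -143.6139.
(1,1): S=90.0000. Δ = (V_up−V_dn)/(S_up−S_dn) = (-27.2837−-83.9837)/(135.0000−78.3000) = 1.0000. V = [p*·-27.2837 + (1−p*)·-83.9837]/1.13 = -53.6139. B = V − Δ·S = -143.6139.
(0,0): S=60.0000. Δ = (V_up−V_dn)/(S_up−S_dn) = (-53.6139−-91.4139)/(90.0000−52.2000) = 1.0000. V = [p*·-53.6139 + (1−p*)·-91.4139]/1.13 = -67.0919. B = V − Δ·S = -127.0919.
Check: Δ(0,0)·S0 + B(0,0) = -67.0919 = V0.

(0,0): Delta=1.0000 Bond=-127.0919
(1,0): Delta=1.0000 Bond=-143.6139
(1,1): Delta=1.0000 Bond=-143.6139
(2,0): Delta=1.0000 Bond=-162.2837
(2,1): Delta=1.0000 Bond=-162.2837
(2,2): Delta=1.0000 Bond=-162.2837
(3,0): Delta=1.0000 Bond=-183.3805
(3,1): Delta=1.0000 Bond=-183.3805
(3,2): Delta=1.0000 Bond=-183.3805
(3,3): Delta=1.0000 Bond=-183.3805
V0=-67.0919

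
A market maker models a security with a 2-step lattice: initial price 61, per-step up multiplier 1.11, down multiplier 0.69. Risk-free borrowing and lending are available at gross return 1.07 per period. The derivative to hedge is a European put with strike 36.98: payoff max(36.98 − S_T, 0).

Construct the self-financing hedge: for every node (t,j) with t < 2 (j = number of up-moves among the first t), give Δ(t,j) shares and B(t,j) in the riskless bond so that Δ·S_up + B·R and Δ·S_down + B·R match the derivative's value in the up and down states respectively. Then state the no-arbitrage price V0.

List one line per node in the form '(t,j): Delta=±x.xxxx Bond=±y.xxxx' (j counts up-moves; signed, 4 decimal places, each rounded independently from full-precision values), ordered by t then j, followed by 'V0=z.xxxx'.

The replicating-portfolio and risk-neutral prices coincide; use p* = (1.07−0.69)/(1.11−0.69) = 0.9048 for the latter.
Payoff layer (t=2): V(2,0)=7.9379, V(2,1)=0.0000, V(2,2)=0.0000
Node (1,0) S=42.0900: V=(p*·0.0000+(1−p*)·7.9379)/1.07=0.7065; Δ=(0.0000−7.9379)/(46.7199−29.0421)=-0.4490; B=V−Δ·S=19.6063
Node (1,1) S=67.7100: V=(p*·0.0000+(1−p*)·0.0000)/1.07=0.0000; Δ=(0.0000−0.0000)/(75.1581−46.7199)=0.0000; B=V−Δ·S=0.0000
Node (0,0) S=61.0000: V=(p*·0.0000+(1−p*)·0.7065)/1.07=0.0629; Δ=(0.0000−0.7065)/(67.7100−42.0900)=-0.0276; B=V−Δ·S=1.7451
Check: Δ(0,0)·S0 + B(0,0) = 0.0629 = V0.

(0,0): Delta=-0.0276 Bond=1.7451
(1,0): Delta=-0.4490 Bond=19.6063
(1,1): Delta=0.0000 Bond=0.0000
V0=0.0629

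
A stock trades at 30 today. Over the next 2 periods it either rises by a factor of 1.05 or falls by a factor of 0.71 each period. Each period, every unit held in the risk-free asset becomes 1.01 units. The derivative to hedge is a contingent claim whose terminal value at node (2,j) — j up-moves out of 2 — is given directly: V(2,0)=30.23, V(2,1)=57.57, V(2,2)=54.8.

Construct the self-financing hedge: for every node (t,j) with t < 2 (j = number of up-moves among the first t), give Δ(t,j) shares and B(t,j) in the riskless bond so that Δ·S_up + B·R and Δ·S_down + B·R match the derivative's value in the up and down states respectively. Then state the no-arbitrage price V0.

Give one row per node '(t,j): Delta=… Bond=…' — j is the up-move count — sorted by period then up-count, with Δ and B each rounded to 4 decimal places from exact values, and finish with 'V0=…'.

(0,0): Delta=0.0750 Bond=51.7015
(1,0): Delta=3.7752 Bond=-26.5964
(1,1): Delta=-0.2586 Bond=62.7271
V0=53.9506

Risk-neutral probability p* = (R−d)/(u−d) = (1.01−0.71)/(1.05−0.71) = 0.8824.
Terminal payoffs: V(2,0)=30.2300, V(2,1)=57.5700, V(2,2)=54.8000
(1,0): S=21.3000. Δ = (V_up−V_dn)/(S_up−S_dn) = (57.5700−30.2300)/(22.3650−15.1230) = 3.7752. V = [p*·57.5700 + (1−p*)·30.2300]/1.01 = 53.8154. B = V − Δ·S = -26.5964.
(1,1): S=31.5000. Δ = (V_up−V_dn)/(S_up−S_dn) = (54.8000−57.5700)/(33.0750−22.3650) = -0.2586. V = [p*·54.8000 + (1−p*)·57.5700]/1.01 = 54.5801. B = V − Δ·S = 62.7271.
(0,0): S=30.0000. Δ = (V_up−V_dn)/(S_up−S_dn) = (54.5801−53.8154)/(31.5000−21.3000) = 0.0750. V = [p*·54.5801 + (1−p*)·53.8154]/1.01 = 53.9506. B = V − Δ·S = 51.7015.
Self-financing check: at every node Δ·S+B equals the discounted successor values.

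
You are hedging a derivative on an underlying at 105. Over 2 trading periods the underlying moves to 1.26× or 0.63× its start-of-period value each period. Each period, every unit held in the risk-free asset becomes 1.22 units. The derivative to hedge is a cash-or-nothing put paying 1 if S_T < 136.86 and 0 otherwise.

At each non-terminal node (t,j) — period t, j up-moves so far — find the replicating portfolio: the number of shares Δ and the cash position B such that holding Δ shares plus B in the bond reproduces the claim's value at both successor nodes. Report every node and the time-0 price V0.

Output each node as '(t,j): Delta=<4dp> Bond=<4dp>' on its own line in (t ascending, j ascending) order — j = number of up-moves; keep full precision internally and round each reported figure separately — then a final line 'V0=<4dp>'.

No-arbitrage ⇒ martingale measure with p* = (R−d)/(u−d) = 0.9365.
At expiry t=2: V(2,0)=1.0000, V(2,1)=1.0000, V(2,2)=0.0000
(1,0): S=66.1500. Δ = (V_up−V_dn)/(S_up−S_dn) = (1.0000−1.0000)/(83.3490−41.6745) = 0.0000. V = [p*·1.0000 + (1−p*)·1.0000]/1.22 = 0.8197. B = V − Δ·S = 0.8197.
(1,1): S=132.3000. Δ = (V_up−V_dn)/(S_up−S_dn) = (0.0000−1.0000)/(166.6980−83.3490) = -0.0120. V = [p*·0.0000 + (1−p*)·1.0000]/1.22 = 0.0520. B = V − Δ·S = 1.6393.
(0,0): S=105.0000. Δ = (V_up−V_dn)/(S_up−S_dn) = (0.0520−0.8197)/(132.3000−66.1500) = -0.0116. V = [p*·0.0520 + (1−p*)·0.8197]/1.22 = 0.0826. B = V − Δ·S = 1.3011.
Each (Δ,B) replicates both successor values, so the strategy is self-financing and V0 is arbitrage-free.

(0,0): Delta=-0.0116 Bond=1.3011
(1,0): Delta=0.0000 Bond=0.8197
(1,1): Delta=-0.0120 Bond=1.6393
V0=0.0826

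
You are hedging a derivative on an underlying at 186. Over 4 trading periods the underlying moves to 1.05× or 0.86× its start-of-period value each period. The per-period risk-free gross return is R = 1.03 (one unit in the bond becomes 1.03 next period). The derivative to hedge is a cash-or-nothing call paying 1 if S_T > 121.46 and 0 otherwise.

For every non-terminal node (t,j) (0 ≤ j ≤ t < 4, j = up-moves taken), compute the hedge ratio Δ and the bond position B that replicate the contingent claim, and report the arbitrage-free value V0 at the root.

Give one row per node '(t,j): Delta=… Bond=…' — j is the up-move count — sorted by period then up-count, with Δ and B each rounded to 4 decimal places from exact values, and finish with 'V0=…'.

Under the risk-neutral measure, an up-move has probability p* = (R−d)/(u−d) = 0.8947 and values discount at R = 1.03.
At expiry t=4: V(4,0)=0.0000, V(4,1)=1.0000, V(4,2)=1.0000, V(4,3)=1.0000, V(4,4)=1.0000
  t=3,j=0: stock 118.3064 → up 124.2217 (V=1.0000), down 101.7435 (V=0.0000). Price 0.8687; hedge Δ=0.0445, bond B=-4.3945.
  t=3,j=1: stock 144.4439 → up 151.6661 (V=1.0000), down 124.2217 (V=1.0000). Price 0.9709; hedge Δ=0.0000, bond B=0.9709.
  t=3,j=2: stock 176.3559 → up 185.1737 (V=1.0000), down 151.6661 (V=1.0000). Price 0.9709; hedge Δ=0.0000, bond B=0.9709.
  t=3,j=3: stock 215.3183 → up 226.0842 (V=1.0000), down 185.1737 (V=1.0000). Price 0.9709; hedge Δ=0.0000, bond B=0.9709.
  t=2,j=0: stock 137.5656 → up 144.4439 (V=0.9709), down 118.3064 (V=0.8687). Price 0.9322; hedge Δ=0.0039, bond B=0.3943.
  t=2,j=1: stock 167.9580 → up 176.3559 (V=0.9709), down 144.4439 (V=0.9709). Price 0.9426; hedge Δ=0.0000, bond B=0.9426.
  t=2,j=2: stock 205.0650 → up 215.3183 (V=0.9709), down 176.3559 (V=0.9709). Price 0.9426; hedge Δ=0.0000, bond B=0.9426.
  t=1,j=0: stock 159.9600 → up 167.9580 (V=0.9426), down 137.5656 (V=0.9322). Price 0.9141; hedge Δ=0.0003, bond B=0.8591.
  t=1,j=1: stock 195.3000 → up 205.0650 (V=0.9426), down 167.9580 (V=0.9426). Price 0.9151; hedge Δ=0.0000, bond B=0.9151.
  t=0,j=0: stock 186.0000 → up 195.3000 (V=0.9151), down 159.9600 (V=0.9141). Price 0.8884; hedge Δ=0.0000, bond B=0.8828.
The time-0 hedge costs 0.8884, which is the no-arbitrage price.

(0,0): Delta=0.0000 Bond=0.8828
(1,0): Delta=0.0003 Bond=0.8591
(1,1): Delta=0.0000 Bond=0.9151
(2,0): Delta=0.0039 Bond=0.3943
(2,1): Delta=0.0000 Bond=0.9426
(2,2): Delta=0.0000 Bond=0.9426
(3,0): Delta=0.0445 Bond=-4.3945
(3,1): Delta=0.0000 Bond=0.9709
(3,2): Delta=0.0000 Bond=0.9709
(3,3): Delta=0.0000 Bond=0.9709
V0=0.8884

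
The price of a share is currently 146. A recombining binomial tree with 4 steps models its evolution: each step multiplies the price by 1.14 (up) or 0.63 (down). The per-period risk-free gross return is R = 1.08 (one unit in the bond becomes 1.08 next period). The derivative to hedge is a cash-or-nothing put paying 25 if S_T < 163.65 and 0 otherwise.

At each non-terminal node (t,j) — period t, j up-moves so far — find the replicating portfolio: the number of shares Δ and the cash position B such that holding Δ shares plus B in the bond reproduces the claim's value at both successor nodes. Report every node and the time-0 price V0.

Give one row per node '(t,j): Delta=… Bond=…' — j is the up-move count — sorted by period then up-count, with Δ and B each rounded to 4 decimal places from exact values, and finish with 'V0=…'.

(0,0): Delta=-0.1831 Bond=33.9692
(1,0): Delta=0.0000 Bond=19.8458
(1,1): Delta=-0.1966 Bond=38.9322
(2,0): Delta=0.0000 Bond=21.4335
(2,1): Delta=0.0000 Bond=21.4335
(2,2): Delta=-0.2111 Bond=44.7952
(3,0): Delta=0.0000 Bond=23.1481
(3,1): Delta=0.0000 Bond=23.1481
(3,2): Delta=0.0000 Bond=23.1481
(3,3): Delta=-0.2266 Bond=51.7429
V0=7.2376

Under the risk-neutral measure, an up-move has probability p* = (R−d)/(u−d) = 0.8824 and values discount at R = 1.08.
Terminal payoffs: V(4,0)=25.0000, V(4,1)=25.0000, V(4,2)=25.0000, V(4,3)=25.0000, V(4,4)=0.0000
  t=3,j=0: stock 36.5069 → up 41.6178 (V=25.0000), down 22.9993 (V=25.0000). Price 23.1481; hedge Δ=0.0000, bond B=23.1481.
  t=3,j=1: stock 66.0600 → up 75.3084 (V=25.0000), down 41.6178 (V=25.0000). Price 23.1481; hedge Δ=0.0000, bond B=23.1481.
  t=3,j=2: stock 119.5372 → up 136.2724 (V=25.0000), down 75.3084 (V=25.0000). Price 23.1481; hedge Δ=0.0000, bond B=23.1481.
  t=3,j=3: stock 216.3054 → up 246.5882 (V=0.0000), down 136.2724 (V=25.0000). Price 2.7233; hedge Δ=-0.2266, bond B=51.7429.
  t=2,j=0: stock 57.9474 → up 66.0600 (V=23.1481), down 36.5069 (V=23.1481). Price 21.4335; hedge Δ=0.0000, bond B=21.4335.
  t=2,j=1: stock 104.8572 → up 119.5372 (V=23.1481), down 66.0600 (V=23.1481). Price 21.4335; hedge Δ=0.0000, bond B=21.4335.
  t=2,j=2: stock 189.7416 → up 216.3054 (V=2.7233), down 119.5372 (V=23.1481). Price 4.7465; hedge Δ=-0.2111, bond B=44.7952.
  t=1,j=0: stock 91.9800 → up 104.8572 (V=21.4335), down 57.9474 (V=21.4335). Price 19.8458; hedge Δ=0.0000, bond B=19.8458.
  t=1,j=1: stock 166.4400 → up 189.7416 (V=4.7465), down 104.8572 (V=21.4335). Price 6.2127; hedge Δ=-0.1966, bond B=38.9322.
  t=0,j=0: stock 146.0000 → up 166.4400 (V=6.2127), down 91.9800 (V=19.8458). Price 7.2376; hedge Δ=-0.1831, bond B=33.9692.
Each (Δ,B) replicates both successor values, so the strategy is self-financing and V0 is arbitrage-free.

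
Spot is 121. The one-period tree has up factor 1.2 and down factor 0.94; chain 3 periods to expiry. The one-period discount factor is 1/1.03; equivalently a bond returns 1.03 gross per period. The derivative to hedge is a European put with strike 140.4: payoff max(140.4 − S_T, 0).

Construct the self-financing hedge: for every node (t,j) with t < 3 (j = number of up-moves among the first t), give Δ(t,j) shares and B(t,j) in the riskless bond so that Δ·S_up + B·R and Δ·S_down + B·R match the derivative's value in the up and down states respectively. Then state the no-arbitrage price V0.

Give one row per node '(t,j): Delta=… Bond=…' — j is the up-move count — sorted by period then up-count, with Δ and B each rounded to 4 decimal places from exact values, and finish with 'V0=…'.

Under the risk-neutral measure, an up-move has probability p* = (R−d)/(u−d) = 0.3462 and values discount at R = 1.03.
Payoff layer (t=3): V(3,0)=39.8993, V(3,1)=12.1013, V(3,2)=0.0000, V(3,3)=0.0000
  t=2,j=0: stock 106.9156 → up 128.2987 (V=12.1013), down 100.5007 (V=39.8993). Price 29.3951; hedge Δ=-1.0000, bond B=136.3107.
  t=2,j=1: stock 136.4880 → up 163.7856 (V=0.0000), down 128.2987 (V=12.1013). Price 7.6819; hedge Δ=-0.3410, bond B=54.2253.
  t=2,j=2: stock 174.2400 → up 209.0880 (V=0.0000), down 163.7856 (V=0.0000). Price 0.0000; hedge Δ=0.0000, bond B=0.0000.
  t=1,j=0: stock 113.7400 → up 136.4880 (V=7.6819), down 106.9156 (V=29.3951). Price 21.2417; hedge Δ=-0.7342, bond B=104.7539.
  t=1,j=1: stock 145.2000 → up 174.2400 (V=0.0000), down 136.4880 (V=7.6819). Price 4.8765; hedge Δ=-0.2035, bond B=34.4223.
  t=0,j=0: stock 121.0000 → up 145.2000 (V=4.8765), down 113.7400 (V=21.2417). Price 15.1231; hedge Δ=-0.5202, bond B=78.0664.
The time-0 hedge costs 15.1231, which is the no-arbitrage price.

(0,0): Delta=-0.5202 Bond=78.0664
(1,0): Delta=-0.7342 Bond=104.7539
(1,1): Delta=-0.2035 Bond=34.4223
(2,0): Delta=-1.0000 Bond=136.3107
(2,1): Delta=-0.3410 Bond=54.2253
(2,2): Delta=0.0000 Bond=0.0000
V0=15.1231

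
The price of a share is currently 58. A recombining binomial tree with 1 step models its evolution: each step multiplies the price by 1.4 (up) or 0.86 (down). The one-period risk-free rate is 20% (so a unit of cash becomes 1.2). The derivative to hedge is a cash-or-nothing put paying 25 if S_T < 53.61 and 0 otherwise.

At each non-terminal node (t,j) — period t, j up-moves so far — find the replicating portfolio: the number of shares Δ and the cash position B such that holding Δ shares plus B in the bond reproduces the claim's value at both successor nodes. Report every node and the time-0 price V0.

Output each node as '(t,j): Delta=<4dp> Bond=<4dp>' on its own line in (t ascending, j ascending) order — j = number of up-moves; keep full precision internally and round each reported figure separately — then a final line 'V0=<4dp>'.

No-arbitrage ⇒ martingale measure with p* = (R−d)/(u−d) = 0.6296.
Terminal payoffs: V(1,0)=25.0000, V(1,1)=0.0000
  t=0,j=0: stock 58.0000 → up 81.2000 (V=0.0000), down 49.8800 (V=25.0000). Price 7.7160; hedge Δ=-0.7982, bond B=54.0123.
Check: Δ(0,0)·S0 + B(0,0) = 7.7160 = V0.

(0,0): Delta=-0.7982 Bond=54.0123
V0=7.7160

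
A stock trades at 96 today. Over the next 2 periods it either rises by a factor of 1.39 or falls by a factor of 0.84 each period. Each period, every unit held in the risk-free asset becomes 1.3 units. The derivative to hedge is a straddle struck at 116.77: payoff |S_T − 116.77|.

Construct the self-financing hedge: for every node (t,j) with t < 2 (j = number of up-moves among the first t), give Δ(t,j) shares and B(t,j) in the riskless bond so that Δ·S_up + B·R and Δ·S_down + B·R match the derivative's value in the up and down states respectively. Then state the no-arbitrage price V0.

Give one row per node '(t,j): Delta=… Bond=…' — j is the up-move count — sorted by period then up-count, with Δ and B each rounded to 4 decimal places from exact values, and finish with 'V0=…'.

(0,0): Delta=0.6745 Bond=-34.7741
(1,0): Delta=-1.0000 Bond=89.8231
(1,1): Delta=0.8725 Bond=-71.6252
V0=29.9752

Since d<R<u, set p* = (R−d)/(u−d) = 0.8364; price each node as the discounted p*-expectation of its children.
Payoff layer (t=2): V(2,0)=49.0324, V(2,1)=4.6804, V(2,2)=68.7116
Node (1,0) S=80.6400: V=(p*·4.6804+(1−p*)·49.0324)/1.3=9.1831; Δ=(4.6804−49.0324)/(112.0896−67.7376)=-1.0000; B=V−Δ·S=89.8231
Node (1,1) S=133.4400: V=(p*·68.7116+(1−p*)·4.6804)/1.3=44.7952; Δ=(68.7116−4.6804)/(185.4816−112.0896)=0.8725; B=V−Δ·S=-71.6252
Node (0,0) S=96.0000: V=(p*·44.7952+(1−p*)·9.1831)/1.3=29.9752; Δ=(44.7952−9.1831)/(133.4400−80.6400)=0.6745; B=V−Δ·S=-34.7741
Check: Δ(0,0)·S0 + B(0,0) = 29.9752 = V0.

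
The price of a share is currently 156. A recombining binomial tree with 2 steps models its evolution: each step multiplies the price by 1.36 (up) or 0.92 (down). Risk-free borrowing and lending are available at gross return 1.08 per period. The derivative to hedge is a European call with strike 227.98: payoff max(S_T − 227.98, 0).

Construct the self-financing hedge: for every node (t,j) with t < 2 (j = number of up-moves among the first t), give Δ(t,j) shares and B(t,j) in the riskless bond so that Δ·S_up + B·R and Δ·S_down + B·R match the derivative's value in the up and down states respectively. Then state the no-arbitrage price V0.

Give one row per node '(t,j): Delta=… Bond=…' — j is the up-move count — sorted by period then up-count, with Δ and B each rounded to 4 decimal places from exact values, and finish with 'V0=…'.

(0,0): Delta=0.2971 Bond=-39.4751
(1,0): Delta=0.0000 Bond=0.0000
(1,1): Delta=0.6487 Bond=-117.2411
V0=6.8652

Since d<R<u, set p* = (R−d)/(u−d) = 0.3636; price each node as the discounted p*-expectation of its children.
Terminal payoffs: V(2,0)=0.0000, V(2,1)=0.0000, V(2,2)=60.5576
(1,0): S=143.5200. Δ = (V_up−V_dn)/(S_up−S_dn) = (0.0000−0.0000)/(195.1872−132.0384) = 0.0000. V = [p*·0.0000 + (1−p*)·0.0000]/1.08 = 0.0000. B = V − Δ·S = 0.0000.
(1,1): S=212.1600. Δ = (V_up−V_dn)/(S_up−S_dn) = (60.5576−0.0000)/(288.5376−195.1872) = 0.6487. V = [p*·60.5576 + (1−p*)·0.0000]/1.08 = 20.3898. B = V − Δ·S = -117.2411.
(0,0): S=156.0000. Δ = (V_up−V_dn)/(S_up−S_dn) = (20.3898−0.0000)/(212.1600−143.5200) = 0.2971. V = [p*·20.3898 + (1−p*)·0.0000]/1.08 = 6.8652. B = V − Δ·S = -39.4751.
Check: Δ(0,0)·S0 + B(0,0) = 6.8652 = V0.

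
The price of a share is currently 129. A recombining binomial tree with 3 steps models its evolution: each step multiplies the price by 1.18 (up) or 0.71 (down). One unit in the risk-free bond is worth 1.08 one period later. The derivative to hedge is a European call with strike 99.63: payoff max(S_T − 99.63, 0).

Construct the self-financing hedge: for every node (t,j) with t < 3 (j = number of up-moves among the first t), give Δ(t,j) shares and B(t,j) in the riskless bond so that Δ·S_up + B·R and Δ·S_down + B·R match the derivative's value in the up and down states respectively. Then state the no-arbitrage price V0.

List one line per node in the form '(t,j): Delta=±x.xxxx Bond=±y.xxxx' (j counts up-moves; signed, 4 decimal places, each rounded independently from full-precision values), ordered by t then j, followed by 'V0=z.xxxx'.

(0,0): Delta=0.8720 Bond=-60.2227
(1,0): Delta=0.4724 Bond=-28.4459
(1,1): Delta=0.9370 Bond=-74.9310
(2,0): Delta=0.0000 Bond=0.0000
(2,1): Delta=0.5493 Bond=-39.0247
(2,2): Delta=1.0000 Bond=-92.2500
V0=52.2624

Risk-neutral probability p* = (R−d)/(u−d) = (1.08−0.71)/(1.18−0.71) = 0.7872.
Terminal values V(3,·): V(3,0)=0.0000, V(3,1)=0.0000, V(3,2)=27.8999, V(3,3)=112.3211
  t=2,j=0: stock 65.0289 → up 76.7341 (V=0.0000), down 46.1705 (V=0.0000). Price 0.0000; hedge Δ=0.0000, bond B=0.0000.
  t=2,j=1: stock 108.0762 → up 127.5299 (V=27.8999), down 76.7341 (V=0.0000). Price 20.3368; hedge Δ=0.5493, bond B=-39.0247.
  t=2,j=2: stock 179.6196 → up 211.9511 (V=112.3211), down 127.5299 (V=27.8999). Price 87.3696; hedge Δ=1.0000, bond B=-92.2500.
  t=1,j=0: stock 91.5900 → up 108.0762 (V=20.3368), down 65.0289 (V=0.0000). Price 14.8239; hedge Δ=0.4724, bond B=-28.4459.
  t=1,j=1: stock 152.2200 → up 179.6196 (V=87.3696), down 108.0762 (V=20.3368). Price 67.6920; hedge Δ=0.9370, bond B=-74.9310.
  t=0,j=0: stock 129.0000 → up 152.2200 (V=67.6920), down 91.5900 (V=14.8239). Price 52.2624; hedge Δ=0.8720, bond B=-60.2227.
Check: Δ(0,0)·S0 + B(0,0) = 52.2624 = V0.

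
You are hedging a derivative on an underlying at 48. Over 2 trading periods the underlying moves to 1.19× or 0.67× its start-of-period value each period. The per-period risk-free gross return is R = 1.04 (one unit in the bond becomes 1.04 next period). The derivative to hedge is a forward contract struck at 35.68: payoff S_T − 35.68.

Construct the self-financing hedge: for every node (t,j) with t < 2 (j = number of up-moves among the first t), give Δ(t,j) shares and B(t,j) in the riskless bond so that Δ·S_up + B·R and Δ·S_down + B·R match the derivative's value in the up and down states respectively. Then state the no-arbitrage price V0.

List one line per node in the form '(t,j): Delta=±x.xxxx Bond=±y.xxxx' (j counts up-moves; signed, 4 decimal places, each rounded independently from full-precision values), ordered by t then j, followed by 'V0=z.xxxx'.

Under the risk-neutral measure, an up-move has probability p* = (R−d)/(u−d) = 0.7115 and values discount at R = 1.04.
Terminal payoffs: V(2,0)=-14.1328, V(2,1)=2.5904, V(2,2)=32.2928
(1,0): S=32.1600. Δ = (V_up−V_dn)/(S_up−S_dn) = (2.5904−-14.1328)/(38.2704−21.5472) = 1.0000. V = [p*·2.5904 + (1−p*)·-14.1328]/1.04 = -2.1477. B = V − Δ·S = -34.3077.
(1,1): S=57.1200. Δ = (V_up−V_dn)/(S_up−S_dn) = (32.2928−2.5904)/(67.9728−38.2704) = 1.0000. V = [p*·32.2928 + (1−p*)·2.5904]/1.04 = 22.8123. B = V − Δ·S = -34.3077.
(0,0): S=48.0000. Δ = (V_up−V_dn)/(S_up−S_dn) = (22.8123−-2.1477)/(57.1200−32.1600) = 1.0000. V = [p*·22.8123 + (1−p*)·-2.1477]/1.04 = 15.0118. B = V − Δ·S = -32.9882.
The time-0 hedge costs 15.0118, which is the no-arbitrage price.

(0,0): Delta=1.0000 Bond=-32.9882
(1,0): Delta=1.0000 Bond=-34.3077
(1,1): Delta=1.0000 Bond=-34.3077
V0=15.0118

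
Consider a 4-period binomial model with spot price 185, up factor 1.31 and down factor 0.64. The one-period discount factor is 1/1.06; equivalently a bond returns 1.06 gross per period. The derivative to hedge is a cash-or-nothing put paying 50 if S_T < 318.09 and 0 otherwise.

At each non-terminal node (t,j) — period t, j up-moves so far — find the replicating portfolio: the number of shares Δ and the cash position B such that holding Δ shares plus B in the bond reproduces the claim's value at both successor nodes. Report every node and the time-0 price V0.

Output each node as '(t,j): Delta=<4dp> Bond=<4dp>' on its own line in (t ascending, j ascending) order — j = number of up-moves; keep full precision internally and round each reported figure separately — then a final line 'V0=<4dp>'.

The replicating-portfolio and risk-neutral prices coincide; use p* = (1.06−0.64)/(1.31−0.64) = 0.6269 for the latter.
At expiry t=4: V(4,0)=50.0000, V(4,1)=50.0000, V(4,2)=50.0000, V(4,3)=50.0000, V(4,4)=0.0000
  t=3,j=0: stock 48.4966 → up 63.5306 (V=50.0000), down 31.0378 (V=50.0000). Price 47.1698; hedge Δ=0.0000, bond B=47.1698.
  t=3,j=1: stock 99.2666 → up 130.0392 (V=50.0000), down 63.5306 (V=50.0000). Price 47.1698; hedge Δ=0.0000, bond B=47.1698.
  t=3,j=2: stock 203.1862 → up 266.1740 (V=50.0000), down 130.0392 (V=50.0000). Price 47.1698; hedge Δ=0.0000, bond B=47.1698.
  t=3,j=3: stock 415.8968 → up 544.8249 (V=0.0000), down 266.1740 (V=50.0000). Price 17.6007; hedge Δ=-0.1794, bond B=92.2275.
  t=2,j=0: stock 75.7760 → up 99.2666 (V=47.1698), down 48.4966 (V=47.1698). Price 44.4998; hedge Δ=0.0000, bond B=44.4998.
  t=2,j=1: stock 155.1040 → up 203.1862 (V=47.1698), down 99.2666 (V=47.1698). Price 44.4998; hedge Δ=0.0000, bond B=44.4998.
  t=2,j=2: stock 317.4785 → up 415.8968 (V=17.6007), down 203.1862 (V=47.1698). Price 27.0131; hedge Δ=-0.1390, bond B=71.1462.
  t=1,j=0: stock 118.4000 → up 155.1040 (V=44.4998), down 75.7760 (V=44.4998). Price 41.9810; hedge Δ=0.0000, bond B=41.9810.
  t=1,j=1: stock 242.3500 → up 317.4785 (V=27.0131), down 155.1040 (V=44.4998). Price 31.6396; hedge Δ=-0.1077, bond B=57.7392.
  t=0,j=0: stock 185.0000 → up 242.3500 (V=31.6396), down 118.4000 (V=41.9810). Price 33.4890; hedge Δ=-0.0834, bond B=48.9238.
Self-financing check: at every node Δ·S+B equals the discounted successor values.

(0,0): Delta=-0.0834 Bond=48.9238
(1,0): Delta=0.0000 Bond=41.9810
(1,1): Delta=-0.1077 Bond=57.7392
(2,0): Delta=0.0000 Bond=44.4998
(2,1): Delta=0.0000 Bond=44.4998
(2,2): Delta=-0.1390 Bond=71.1462
(3,0): Delta=0.0000 Bond=47.1698
(3,1): Delta=0.0000 Bond=47.1698
(3,2): Delta=0.0000 Bond=47.1698
(3,3): Delta=-0.1794 Bond=92.2275
V0=33.4890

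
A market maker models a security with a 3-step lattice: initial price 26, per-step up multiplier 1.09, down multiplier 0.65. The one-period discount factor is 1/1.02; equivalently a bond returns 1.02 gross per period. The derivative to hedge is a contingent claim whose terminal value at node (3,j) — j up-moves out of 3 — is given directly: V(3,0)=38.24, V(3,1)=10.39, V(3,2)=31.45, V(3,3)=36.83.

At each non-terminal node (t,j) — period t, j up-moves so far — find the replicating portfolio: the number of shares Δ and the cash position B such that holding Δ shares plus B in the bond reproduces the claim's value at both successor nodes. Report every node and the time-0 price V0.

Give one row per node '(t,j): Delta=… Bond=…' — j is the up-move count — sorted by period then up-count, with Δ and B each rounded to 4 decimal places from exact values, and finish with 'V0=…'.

(0,0): Delta=0.7338 Bond=12.3294
(1,0): Delta=1.7507 Bond=-4.6096
(1,1): Delta=0.6191 Bond=15.8273
(2,0): Delta=-5.7620 Bond=77.8255
(2,1): Delta=2.5983 Bond=-20.3151
(2,2): Delta=0.3958 Bond=23.0414
V0=31.4093

Since d<R<u, set p* = (R−d)/(u−d) = 0.8409; price each node as the discounted p*-expectation of its children.
Payoff layer (t=3): V(3,0)=38.2400, V(3,1)=10.3900, V(3,2)=31.4500, V(3,3)=36.8300
Node (2,0) S=10.9850: V=(p*·10.3900+(1−p*)·38.2400)/1.02=14.5301; Δ=(10.3900−38.2400)/(11.9737−7.1403)=-5.7620; B=V−Δ·S=77.8255
Node (2,1) S=18.4210: V=(p*·31.4500+(1−p*)·10.3900)/1.02=27.5486; Δ=(31.4500−10.3900)/(20.0789−11.9737)=2.5983; B=V−Δ·S=-20.3151
Node (2,2) S=30.8906: V=(p*·36.8300+(1−p*)·31.4500)/1.02=35.2687; Δ=(36.8300−31.4500)/(33.6708−20.0789)=0.3958; B=V−Δ·S=23.0414
Node (1,0) S=16.9000: V=(p*·27.5486+(1−p*)·14.5301)/1.02=24.9779; Δ=(27.5486−14.5301)/(18.4210−10.9850)=1.7507; B=V−Δ·S=-4.6096
Node (1,1) S=28.3400: V=(p*·35.2687+(1−p*)·27.5486)/1.02=33.3731; Δ=(35.2687−27.5486)/(30.8906−18.4210)=0.6191; B=V−Δ·S=15.8273
Node (0,0) S=26.0000: V=(p*·33.3731+(1−p*)·24.9779)/1.02=31.4093; Δ=(33.3731−24.9779)/(28.3400−16.9000)=0.7338; B=V−Δ·S=12.3294
Check: Δ(0,0)·S0 + B(0,0) = 31.4093 = V0.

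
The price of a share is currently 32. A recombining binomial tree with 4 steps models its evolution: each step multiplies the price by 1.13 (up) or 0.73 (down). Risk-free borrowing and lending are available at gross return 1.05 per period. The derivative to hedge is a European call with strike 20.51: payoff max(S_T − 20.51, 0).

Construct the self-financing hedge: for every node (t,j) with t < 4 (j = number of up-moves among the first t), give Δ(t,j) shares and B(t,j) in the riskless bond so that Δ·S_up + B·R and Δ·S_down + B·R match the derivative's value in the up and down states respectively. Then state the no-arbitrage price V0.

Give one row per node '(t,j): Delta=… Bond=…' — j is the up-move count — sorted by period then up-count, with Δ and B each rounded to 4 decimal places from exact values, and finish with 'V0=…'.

(0,0): Delta=0.9556 Bond=-15.3011
(1,0): Delta=0.7805 Bond=-11.9771
(1,1): Delta=0.9838 Bond=-17.0884
(2,0): Delta=0.1413 Bond=-1.6748
(2,1): Delta=0.8838 Bond=-15.3012
(2,2): Delta=1.0000 Bond=-18.6032
(3,0): Delta=0.0000 Bond=0.0000
(3,1): Delta=0.1641 Bond=-2.1982
(3,2): Delta=1.0000 Bond=-19.5333
(3,3): Delta=1.0000 Bond=-19.5333
V0=15.2771

Under the risk-neutral measure, an up-move has probability p* = (R−d)/(u−d) = 0.8000 and values discount at R = 1.05.
Terminal payoffs: V(4,0)=0.0000, V(4,1)=0.0000, V(4,2)=1.2647, V(4,3)=13.1961, V(4,4)=31.6652
  t=3,j=0: stock 12.4485 → up 14.0669 (V=0.0000), down 9.0874 (V=0.0000). Price 0.0000; hedge Δ=0.0000, bond B=0.0000.
  t=3,j=1: stock 19.2697 → up 21.7747 (V=1.2647), down 14.0669 (V=0.0000). Price 0.9636; hedge Δ=0.1641, bond B=-2.1982.
  t=3,j=2: stock 29.8284 → up 33.7061 (V=13.1961), down 21.7747 (V=1.2647). Price 10.2951; hedge Δ=1.0000, bond B=-19.5333.
  t=3,j=3: stock 46.1727 → up 52.1752 (V=31.6652), down 33.7061 (V=13.1961). Price 26.6394; hedge Δ=1.0000, bond B=-19.5333.
  t=2,j=0: stock 17.0528 → up 19.2697 (V=0.9636), down 12.4485 (V=0.0000). Price 0.7342; hedge Δ=0.1413, bond B=-1.6748.
  t=2,j=1: stock 26.3968 → up 29.8284 (V=10.2951), down 19.2697 (V=0.9636). Price 8.0274; hedge Δ=0.8838, bond B=-15.3012.
  t=2,j=2: stock 40.8608 → up 46.1727 (V=26.6394), down 29.8284 (V=10.2951). Price 22.2576; hedge Δ=1.0000, bond B=-18.6032.
  t=1,j=0: stock 23.3600 → up 26.3968 (V=8.0274), down 17.0528 (V=0.7342). Price 6.2559; hedge Δ=0.7805, bond B=-11.9771.
  t=1,j=1: stock 36.1600 → up 40.8608 (V=22.2576), down 26.3968 (V=8.0274). Price 18.4872; hedge Δ=0.9838, bond B=-17.0884.
  t=0,j=0: stock 32.0000 → up 36.1600 (V=18.4872), down 23.3600 (V=6.2559). Price 15.2771; hedge Δ=0.9556, bond B=-15.3011.
The time-0 hedge costs 15.2771, which is the no-arbitrage price.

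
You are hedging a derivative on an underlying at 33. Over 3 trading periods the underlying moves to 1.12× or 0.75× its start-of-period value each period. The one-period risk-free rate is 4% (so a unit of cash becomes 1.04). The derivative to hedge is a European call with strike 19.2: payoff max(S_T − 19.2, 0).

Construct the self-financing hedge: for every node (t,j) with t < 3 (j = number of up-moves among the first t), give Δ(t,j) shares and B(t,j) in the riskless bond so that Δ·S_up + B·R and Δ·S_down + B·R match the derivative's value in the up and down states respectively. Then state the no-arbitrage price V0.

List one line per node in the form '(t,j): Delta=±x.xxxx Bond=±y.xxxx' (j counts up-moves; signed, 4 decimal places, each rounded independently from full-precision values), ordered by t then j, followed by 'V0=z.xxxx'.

(0,0): Delta=0.9813 Bond=-16.4047
(1,0): Delta=0.8802 Bond=-14.5576
(1,1): Delta=1.0000 Bond=-17.7515
(2,0): Delta=0.2315 Bond=-3.0990
(2,1): Delta=1.0000 Bond=-18.4615
(2,2): Delta=1.0000 Bond=-18.4615
V0=15.9787

Since d<R<u, set p* = (R−d)/(u−d) = 0.7838; price each node as the discounted p*-expectation of its children.
Payoff layer (t=3): V(3,0)=0.0000, V(3,1)=1.5900, V(3,2)=11.8464, V(3,3)=27.1626
Node (2,0) S=18.5625: V=(p*·1.5900+(1−p*)·0.0000)/1.04=1.1983; Δ=(1.5900−0.0000)/(20.7900−13.9219)=0.2315; B=V−Δ·S=-3.0990
Node (2,1) S=27.7200: V=(p*·11.8464+(1−p*)·1.5900)/1.04=9.2585; Δ=(11.8464−1.5900)/(31.0464−20.7900)=1.0000; B=V−Δ·S=-18.4615
Node (2,2) S=41.3952: V=(p*·27.1626+(1−p*)·11.8464)/1.04=22.9337; Δ=(27.1626−11.8464)/(46.3626−31.0464)=1.0000; B=V−Δ·S=-18.4615
Node (1,0) S=24.7500: V=(p*·9.2585+(1−p*)·1.1983)/1.04=7.2267; Δ=(9.2585−1.1983)/(27.7200−18.5625)=0.8802; B=V−Δ·S=-14.5576
Node (1,1) S=36.9600: V=(p*·22.9337+(1−p*)·9.2585)/1.04=19.2085; Δ=(22.9337−9.2585)/(41.3952−27.7200)=1.0000; B=V−Δ·S=-17.7515
Node (0,0) S=33.0000: V=(p*·19.2085+(1−p*)·7.2267)/1.04=15.9787; Δ=(19.2085−7.2267)/(36.9600−24.7500)=0.9813; B=V−Δ·S=-16.4047
Check: Δ(0,0)·S0 + B(0,0) = 15.9787 = V0.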